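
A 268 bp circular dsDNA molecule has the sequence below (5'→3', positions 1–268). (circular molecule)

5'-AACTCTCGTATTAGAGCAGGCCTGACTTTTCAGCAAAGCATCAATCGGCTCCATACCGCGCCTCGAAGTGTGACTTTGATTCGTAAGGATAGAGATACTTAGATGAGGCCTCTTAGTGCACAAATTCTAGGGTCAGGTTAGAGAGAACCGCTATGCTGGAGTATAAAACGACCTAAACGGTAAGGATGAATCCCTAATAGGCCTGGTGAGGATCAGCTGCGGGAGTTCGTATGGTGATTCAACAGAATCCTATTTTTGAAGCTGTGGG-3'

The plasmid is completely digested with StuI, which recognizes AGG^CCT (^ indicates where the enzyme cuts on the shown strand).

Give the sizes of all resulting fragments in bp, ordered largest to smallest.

93, 88, 87 bp

StuI sites (AGGCCT) start at positions 18, 106, 199.
StuI cuts after base 3 of each site, so after positions 20, 108, 201.
Circular molecule, 3 cuts → 3 fragments:
  21–108 → 88 bp
  109–201 → 93 bp
  202–268 then 1–20 → 67 + 20 = 87 bp
Sorted largest to smallest: 93, 88, 87 bp.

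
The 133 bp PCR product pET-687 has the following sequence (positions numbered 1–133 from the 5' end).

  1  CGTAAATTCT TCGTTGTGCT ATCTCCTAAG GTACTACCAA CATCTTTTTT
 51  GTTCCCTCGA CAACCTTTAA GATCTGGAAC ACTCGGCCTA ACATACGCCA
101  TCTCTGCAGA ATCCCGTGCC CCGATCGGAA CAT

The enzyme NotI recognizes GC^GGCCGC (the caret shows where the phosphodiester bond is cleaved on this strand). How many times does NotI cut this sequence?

0

No occurrence of GCGGCCGC is present in the sequence.
NotI does not cut: 0 sites.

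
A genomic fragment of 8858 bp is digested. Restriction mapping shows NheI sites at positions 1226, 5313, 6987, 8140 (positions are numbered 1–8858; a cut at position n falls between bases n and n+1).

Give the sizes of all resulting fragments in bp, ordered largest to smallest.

Linear molecule, 4 cuts → 5 fragments:
  1226 − 0 = 1226 bp
  5313 − 1226 = 4087 bp
  6987 − 5313 = 1674 bp
  8140 − 6987 = 1153 bp
  8858 − 8140 = 718 bp
Sorted largest to smallest: 4087, 1674, 1226, 1153, 718 bp.

4087, 1674, 1226, 1153, 718 bp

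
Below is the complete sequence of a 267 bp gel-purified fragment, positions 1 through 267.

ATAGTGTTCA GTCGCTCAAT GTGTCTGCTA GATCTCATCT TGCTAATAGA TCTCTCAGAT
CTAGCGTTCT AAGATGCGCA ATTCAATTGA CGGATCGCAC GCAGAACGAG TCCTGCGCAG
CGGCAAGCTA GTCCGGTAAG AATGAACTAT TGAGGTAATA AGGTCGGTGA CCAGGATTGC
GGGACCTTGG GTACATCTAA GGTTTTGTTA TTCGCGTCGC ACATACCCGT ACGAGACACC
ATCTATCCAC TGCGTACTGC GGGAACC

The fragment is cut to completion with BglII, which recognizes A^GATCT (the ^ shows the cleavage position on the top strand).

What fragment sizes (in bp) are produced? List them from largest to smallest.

210, 30, 18, 9 bp

BglII sites (AGATCT) start at positions 30, 48, 57.
BglII cuts after the first base of each site, so after positions 30, 48, 57.
Linear molecule, 3 cuts → 4 fragments:
  1–30 → 30 bp
  31–48 → 18 bp
  49–57 → 9 bp
  58–267 → 210 bp
Sorted largest to smallest: 210, 30, 18, 9 bp.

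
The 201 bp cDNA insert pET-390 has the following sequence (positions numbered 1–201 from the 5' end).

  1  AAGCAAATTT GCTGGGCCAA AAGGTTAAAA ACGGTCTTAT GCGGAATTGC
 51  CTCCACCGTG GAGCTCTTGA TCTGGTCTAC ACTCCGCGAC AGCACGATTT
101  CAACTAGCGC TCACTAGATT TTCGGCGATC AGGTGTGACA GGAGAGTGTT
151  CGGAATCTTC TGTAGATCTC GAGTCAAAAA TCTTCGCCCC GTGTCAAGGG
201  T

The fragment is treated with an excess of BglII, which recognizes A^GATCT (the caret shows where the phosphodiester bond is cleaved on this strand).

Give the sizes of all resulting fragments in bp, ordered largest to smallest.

The BglII site (AGATCT) starts at position 164.
BglII cuts after the first base of each site, so after position 164.
Linear molecule, 1 cut → 2 fragments:
  1–164 → 164 bp
  165–201 → 37 bp
Sorted largest to smallest: 164, 37 bp.

164, 37 bp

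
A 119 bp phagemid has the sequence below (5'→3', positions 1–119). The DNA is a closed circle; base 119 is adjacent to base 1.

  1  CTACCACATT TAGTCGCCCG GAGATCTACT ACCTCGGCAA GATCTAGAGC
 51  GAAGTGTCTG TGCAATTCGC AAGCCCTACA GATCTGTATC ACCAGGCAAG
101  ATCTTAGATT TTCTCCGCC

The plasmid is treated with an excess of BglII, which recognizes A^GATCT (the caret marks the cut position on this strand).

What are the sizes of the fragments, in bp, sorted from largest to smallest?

42, 40, 19, 18 bp

BglII sites (AGATCT) start at positions 22, 40, 80, 99.
BglII cuts after the first base of each site, so after positions 22, 40, 80, 99.
Circular molecule, 4 cuts → 4 fragments:
  23–40 → 18 bp
  41–80 → 40 bp
  81–99 → 19 bp
  100–119 then 1–22 → 20 + 22 = 42 bp
Sorted largest to smallest: 42, 40, 19, 18 bp.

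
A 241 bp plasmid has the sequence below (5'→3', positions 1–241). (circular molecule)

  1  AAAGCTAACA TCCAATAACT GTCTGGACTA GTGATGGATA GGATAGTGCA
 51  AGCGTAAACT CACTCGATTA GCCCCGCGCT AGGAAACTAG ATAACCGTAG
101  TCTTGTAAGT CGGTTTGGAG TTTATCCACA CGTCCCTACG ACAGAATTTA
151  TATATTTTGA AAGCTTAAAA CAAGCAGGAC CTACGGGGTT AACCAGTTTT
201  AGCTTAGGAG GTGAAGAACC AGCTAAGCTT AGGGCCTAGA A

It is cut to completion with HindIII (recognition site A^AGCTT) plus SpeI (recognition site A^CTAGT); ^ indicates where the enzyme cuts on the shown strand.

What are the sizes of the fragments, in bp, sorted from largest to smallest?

HindIII sites (AAGCTT) start at positions 161, 225.
HindIII cuts after the first base of each site, so after positions 161, 225.
The SpeI site (ACTAGT) starts at position 27.
SpeI cuts after the first base of each site, so after position 27.
Combined cut positions: 27, 161, 225.
Circular molecule, 3 cuts → 3 fragments:
  28–161 → 134 bp
  162–225 → 64 bp
  226–241 then 1–27 → 16 + 27 = 43 bp
Sorted largest to smallest: 134, 64, 43 bp.

134, 64, 43 bp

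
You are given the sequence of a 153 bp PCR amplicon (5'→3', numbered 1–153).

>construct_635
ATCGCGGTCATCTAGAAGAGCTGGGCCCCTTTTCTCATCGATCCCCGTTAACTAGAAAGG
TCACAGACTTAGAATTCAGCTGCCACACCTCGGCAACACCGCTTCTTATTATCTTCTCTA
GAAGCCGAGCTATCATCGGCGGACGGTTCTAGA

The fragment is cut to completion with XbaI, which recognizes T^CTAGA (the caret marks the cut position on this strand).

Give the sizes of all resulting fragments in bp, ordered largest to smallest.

106, 31, 11, 5 bp

XbaI sites (TCTAGA) start at positions 11, 117, 148.
XbaI cuts after the first base of each site, so after positions 11, 117, 148.
Linear molecule, 3 cuts → 4 fragments:
  1–11 → 11 bp
  12–117 → 106 bp
  118–148 → 31 bp
  149–153 → 5 bp
Sorted largest to smallest: 106, 31, 11, 5 bp.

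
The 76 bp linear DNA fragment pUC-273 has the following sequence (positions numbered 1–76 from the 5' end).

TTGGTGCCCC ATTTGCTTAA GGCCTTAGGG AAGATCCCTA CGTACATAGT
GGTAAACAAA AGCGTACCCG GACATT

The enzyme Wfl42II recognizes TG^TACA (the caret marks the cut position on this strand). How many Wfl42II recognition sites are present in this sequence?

No occurrence of TGTACA is present in the sequence.
Wfl42II does not cut: 0 sites.

0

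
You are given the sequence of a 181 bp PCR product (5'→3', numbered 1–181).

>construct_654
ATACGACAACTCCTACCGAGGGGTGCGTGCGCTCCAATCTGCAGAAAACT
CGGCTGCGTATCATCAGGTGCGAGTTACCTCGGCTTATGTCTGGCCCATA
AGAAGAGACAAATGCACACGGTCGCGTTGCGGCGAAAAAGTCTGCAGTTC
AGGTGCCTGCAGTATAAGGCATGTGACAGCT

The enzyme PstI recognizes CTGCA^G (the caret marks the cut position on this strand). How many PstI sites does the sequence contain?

CTGCAG occurs starting at positions 39, 142, 157.
PstI cuts at 3 sites.

3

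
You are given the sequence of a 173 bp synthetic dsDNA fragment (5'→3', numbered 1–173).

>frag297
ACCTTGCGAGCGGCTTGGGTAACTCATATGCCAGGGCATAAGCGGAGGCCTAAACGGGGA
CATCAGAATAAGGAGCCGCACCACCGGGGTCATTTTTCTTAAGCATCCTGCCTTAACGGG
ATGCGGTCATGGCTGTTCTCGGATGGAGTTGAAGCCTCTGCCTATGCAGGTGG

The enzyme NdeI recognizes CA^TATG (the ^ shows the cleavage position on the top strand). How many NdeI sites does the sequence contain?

CATATG occurs starting at position 25.
NdeI cuts at 1 site.

1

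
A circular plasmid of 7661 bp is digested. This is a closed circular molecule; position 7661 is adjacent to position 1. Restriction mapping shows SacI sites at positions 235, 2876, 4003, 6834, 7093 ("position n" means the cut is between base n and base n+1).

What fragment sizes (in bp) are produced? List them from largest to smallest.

2831, 2641, 1127, 803, 259 bp

Circular molecule, 5 cuts → 5 fragments:
  2876 − 235 = 2641 bp
  4003 − 2876 = 1127 bp
  6834 − 4003 = 2831 bp
  7093 − 6834 = 259 bp
  wrap: 7661 − 7093 + 235 = 803 bp
Sorted largest to smallest: 2831, 2641, 1127, 803, 259 bp.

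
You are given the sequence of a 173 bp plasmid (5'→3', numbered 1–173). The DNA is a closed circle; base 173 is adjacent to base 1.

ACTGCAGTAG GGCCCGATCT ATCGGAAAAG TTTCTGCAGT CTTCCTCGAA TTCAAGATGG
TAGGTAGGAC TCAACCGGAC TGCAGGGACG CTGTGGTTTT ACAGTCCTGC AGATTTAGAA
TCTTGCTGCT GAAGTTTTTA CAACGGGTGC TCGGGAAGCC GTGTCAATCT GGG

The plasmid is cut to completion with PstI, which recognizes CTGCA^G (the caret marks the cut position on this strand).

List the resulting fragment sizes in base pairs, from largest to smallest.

68, 46, 32, 27 bp

PstI sites (CTGCAG) start at positions 2, 34, 80, 107.
PstI cuts after base 5 of each site (before the last base), so after positions 6, 38, 84, 111.
Circular molecule, 4 cuts → 4 fragments:
  7–38 → 32 bp
  39–84 → 46 bp
  85–111 → 27 bp
  112–173 then 1–6 → 62 + 6 = 68 bp
Sorted largest to smallest: 68, 46, 32, 27 bp.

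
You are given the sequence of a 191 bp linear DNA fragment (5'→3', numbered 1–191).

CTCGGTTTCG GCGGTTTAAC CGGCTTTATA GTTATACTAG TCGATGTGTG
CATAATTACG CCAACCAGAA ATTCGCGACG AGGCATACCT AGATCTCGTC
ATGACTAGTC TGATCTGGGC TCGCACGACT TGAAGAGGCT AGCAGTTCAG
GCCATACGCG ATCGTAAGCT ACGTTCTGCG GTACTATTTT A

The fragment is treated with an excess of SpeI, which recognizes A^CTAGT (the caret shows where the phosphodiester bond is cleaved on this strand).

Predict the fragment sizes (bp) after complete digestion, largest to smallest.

87, 68, 36 bp

SpeI sites (ACTAGT) start at positions 36, 104.
SpeI cuts after the first base of each site, so after positions 36, 104.
Linear molecule, 2 cuts → 3 fragments:
  1–36 → 36 bp
  37–104 → 68 bp
  105–191 → 87 bp
Sorted largest to smallest: 87, 68, 36 bp.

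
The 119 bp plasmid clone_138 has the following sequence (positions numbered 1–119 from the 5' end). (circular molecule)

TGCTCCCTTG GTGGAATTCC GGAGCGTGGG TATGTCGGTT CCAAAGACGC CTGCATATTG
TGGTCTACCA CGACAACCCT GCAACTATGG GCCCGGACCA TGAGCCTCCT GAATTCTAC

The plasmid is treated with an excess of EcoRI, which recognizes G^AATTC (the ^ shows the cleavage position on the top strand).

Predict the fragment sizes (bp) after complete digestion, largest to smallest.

EcoRI sites (GAATTC) start at positions 14, 111.
EcoRI cuts after the first base of each site, so after positions 14, 111.
Circular molecule, 2 cuts → 2 fragments:
  15–111 → 97 bp
  112–119 then 1–14 → 8 + 14 = 22 bp
Sorted largest to smallest: 97, 22 bp.

97, 22 bp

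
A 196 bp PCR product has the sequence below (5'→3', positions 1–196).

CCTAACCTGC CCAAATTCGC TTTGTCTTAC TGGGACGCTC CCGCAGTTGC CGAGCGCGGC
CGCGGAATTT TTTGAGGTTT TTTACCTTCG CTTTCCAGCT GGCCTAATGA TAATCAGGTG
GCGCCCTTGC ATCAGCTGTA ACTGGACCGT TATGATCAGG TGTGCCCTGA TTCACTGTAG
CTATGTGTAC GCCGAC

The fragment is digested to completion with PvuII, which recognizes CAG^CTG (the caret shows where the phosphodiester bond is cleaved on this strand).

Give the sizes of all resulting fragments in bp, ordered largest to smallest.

PvuII sites (CAGCTG) start at positions 96, 133.
PvuII cuts after base 3 of each site, so after positions 98, 135.
Linear molecule, 2 cuts → 3 fragments:
  1–98 → 98 bp
  99–135 → 37 bp
  136–196 → 61 bp
Sorted largest to smallest: 98, 61, 37 bp.

98, 61, 37 bp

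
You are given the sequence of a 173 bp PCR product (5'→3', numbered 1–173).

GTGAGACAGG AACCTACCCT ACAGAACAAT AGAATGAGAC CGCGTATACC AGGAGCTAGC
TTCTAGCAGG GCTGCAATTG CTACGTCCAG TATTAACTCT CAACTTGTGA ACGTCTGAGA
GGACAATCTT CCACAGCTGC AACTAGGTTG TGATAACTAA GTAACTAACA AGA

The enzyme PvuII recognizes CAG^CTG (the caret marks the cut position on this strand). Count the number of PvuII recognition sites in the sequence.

1

CAGCTG occurs starting at position 134.
PvuII cuts at 1 site.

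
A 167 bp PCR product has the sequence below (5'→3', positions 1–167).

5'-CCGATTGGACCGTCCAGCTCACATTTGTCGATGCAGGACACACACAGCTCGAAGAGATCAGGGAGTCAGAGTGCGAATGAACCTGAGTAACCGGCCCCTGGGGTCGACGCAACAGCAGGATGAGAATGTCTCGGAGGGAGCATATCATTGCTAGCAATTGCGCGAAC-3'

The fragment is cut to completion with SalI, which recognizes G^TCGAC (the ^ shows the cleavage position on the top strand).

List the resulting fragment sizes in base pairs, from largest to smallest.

103, 64 bp

The SalI site (GTCGAC) starts at position 103.
SalI cuts after the first base of each site, so after position 103.
Linear molecule, 1 cut → 2 fragments:
  1–103 → 103 bp
  104–167 → 64 bp
Sorted largest to smallest: 103, 64 bp.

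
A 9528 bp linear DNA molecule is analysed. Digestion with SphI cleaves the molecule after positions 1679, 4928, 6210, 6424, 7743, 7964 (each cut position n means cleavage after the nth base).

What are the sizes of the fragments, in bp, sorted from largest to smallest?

3249, 1679, 1564, 1319, 1282, 221, 214 bp

Linear molecule, 6 cuts → 7 fragments:
  1679 − 0 = 1679 bp
  4928 − 1679 = 3249 bp
  6210 − 4928 = 1282 bp
  6424 − 6210 = 214 bp
  7743 − 6424 = 1319 bp
  7964 − 7743 = 221 bp
  9528 − 7964 = 1564 bp
Sorted largest to smallest: 3249, 1679, 1564, 1319, 1282, 221, 214 bp.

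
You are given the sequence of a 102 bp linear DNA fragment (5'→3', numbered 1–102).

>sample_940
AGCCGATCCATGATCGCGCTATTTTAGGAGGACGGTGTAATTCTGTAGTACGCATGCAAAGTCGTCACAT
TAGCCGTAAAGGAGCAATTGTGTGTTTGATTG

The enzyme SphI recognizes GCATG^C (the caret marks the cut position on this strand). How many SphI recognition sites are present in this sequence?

1

GCATGC occurs starting at position 52.
SphI cuts at 1 site.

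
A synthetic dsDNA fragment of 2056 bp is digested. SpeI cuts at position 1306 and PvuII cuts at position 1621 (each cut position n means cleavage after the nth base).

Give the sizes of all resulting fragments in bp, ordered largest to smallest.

1306, 435, 315 bp

Combined cut positions (sorted): 1306, 1621.
Linear molecule, 2 cuts → 3 fragments:
  1306 − 0 = 1306 bp
  1621 − 1306 = 315 bp
  2056 − 1621 = 435 bp
Sorted largest to smallest: 1306, 435, 315 bp.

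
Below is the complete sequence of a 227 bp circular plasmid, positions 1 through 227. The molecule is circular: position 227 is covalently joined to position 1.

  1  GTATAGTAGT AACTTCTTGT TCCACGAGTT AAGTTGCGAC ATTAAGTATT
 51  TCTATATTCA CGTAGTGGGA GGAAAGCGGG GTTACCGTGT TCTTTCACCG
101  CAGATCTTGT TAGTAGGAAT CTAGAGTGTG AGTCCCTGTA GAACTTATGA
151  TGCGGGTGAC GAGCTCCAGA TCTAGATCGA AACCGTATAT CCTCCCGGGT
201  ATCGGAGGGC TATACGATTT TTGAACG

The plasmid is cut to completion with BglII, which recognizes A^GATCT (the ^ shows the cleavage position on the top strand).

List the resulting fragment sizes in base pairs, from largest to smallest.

BglII sites (AGATCT) start at positions 102, 168.
BglII cuts after the first base of each site, so after positions 102, 168.
Circular molecule, 2 cuts → 2 fragments:
  103–168 → 66 bp
  169–227 then 1–102 → 59 + 102 = 161 bp
Sorted largest to smallest: 161, 66 bp.

161, 66 bp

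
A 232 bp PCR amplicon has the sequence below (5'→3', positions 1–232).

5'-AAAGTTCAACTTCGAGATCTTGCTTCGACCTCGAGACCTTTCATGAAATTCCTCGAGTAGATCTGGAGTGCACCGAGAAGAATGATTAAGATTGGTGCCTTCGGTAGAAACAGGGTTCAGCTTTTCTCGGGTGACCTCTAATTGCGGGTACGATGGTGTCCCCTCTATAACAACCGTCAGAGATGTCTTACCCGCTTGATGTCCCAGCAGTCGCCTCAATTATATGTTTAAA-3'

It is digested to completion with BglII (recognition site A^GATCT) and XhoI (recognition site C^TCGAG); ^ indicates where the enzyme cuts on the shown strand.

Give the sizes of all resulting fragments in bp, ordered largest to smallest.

173, 22, 15, 15, 7 bp

BglII sites (AGATCT) start at positions 15, 59.
BglII cuts after the first base of each site, so after positions 15, 59.
XhoI sites (CTCGAG) start at positions 30, 52.
XhoI cuts after the first base of each site, so after positions 30, 52.
Combined cut positions: 15, 30, 52, 59.
Linear molecule, 4 cuts → 5 fragments:
  1–15 → 15 bp
  16–30 → 15 bp
  31–52 → 22 bp
  53–59 → 7 bp
  60–232 → 173 bp
Sorted largest to smallest: 173, 22, 15, 15, 7 bp.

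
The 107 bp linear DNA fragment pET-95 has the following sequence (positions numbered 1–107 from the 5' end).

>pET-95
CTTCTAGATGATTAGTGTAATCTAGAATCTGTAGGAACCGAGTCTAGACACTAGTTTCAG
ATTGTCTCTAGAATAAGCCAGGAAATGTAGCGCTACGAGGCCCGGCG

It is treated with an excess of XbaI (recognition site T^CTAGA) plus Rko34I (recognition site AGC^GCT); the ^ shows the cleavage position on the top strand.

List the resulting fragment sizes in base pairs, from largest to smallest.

XbaI sites (TCTAGA) start at positions 3, 21, 43, 67.
XbaI cuts after the first base of each site, so after positions 3, 21, 43, 67.
The Rko34I site (AGCGCT) starts at position 89.
Rko34I cuts after base 3 of each site, so after position 91.
Combined cut positions: 3, 21, 43, 67, 91.
Linear molecule, 5 cuts → 6 fragments:
  1–3 → 3 bp
  4–21 → 18 bp
  22–43 → 22 bp
  44–67 → 24 bp
  68–91 → 24 bp
  92–107 → 16 bp
Sorted largest to smallest: 24, 24, 22, 18, 16, 3 bp.

24, 24, 22, 18, 16, 3 bp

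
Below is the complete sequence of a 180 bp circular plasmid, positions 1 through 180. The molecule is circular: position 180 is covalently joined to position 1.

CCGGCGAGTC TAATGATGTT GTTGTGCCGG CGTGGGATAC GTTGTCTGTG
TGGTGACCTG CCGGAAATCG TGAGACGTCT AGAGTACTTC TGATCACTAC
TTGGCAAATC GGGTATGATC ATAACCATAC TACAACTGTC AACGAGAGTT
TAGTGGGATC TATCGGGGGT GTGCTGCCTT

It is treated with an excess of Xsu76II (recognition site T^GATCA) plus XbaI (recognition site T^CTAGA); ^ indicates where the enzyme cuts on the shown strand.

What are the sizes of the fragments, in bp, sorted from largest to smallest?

142, 25, 13 bp

Xsu76II sites (TGATCA) start at positions 91, 116.
Xsu76II cuts after the first base of each site, so after positions 91, 116.
The XbaI site (TCTAGA) starts at position 78.
XbaI cuts after the first base of each site, so after position 78.
Combined cut positions: 78, 91, 116.
Circular molecule, 3 cuts → 3 fragments:
  79–91 → 13 bp
  92–116 → 25 bp
  117–180 then 1–78 → 64 + 78 = 142 bp
Sorted largest to smallest: 142, 25, 13 bp.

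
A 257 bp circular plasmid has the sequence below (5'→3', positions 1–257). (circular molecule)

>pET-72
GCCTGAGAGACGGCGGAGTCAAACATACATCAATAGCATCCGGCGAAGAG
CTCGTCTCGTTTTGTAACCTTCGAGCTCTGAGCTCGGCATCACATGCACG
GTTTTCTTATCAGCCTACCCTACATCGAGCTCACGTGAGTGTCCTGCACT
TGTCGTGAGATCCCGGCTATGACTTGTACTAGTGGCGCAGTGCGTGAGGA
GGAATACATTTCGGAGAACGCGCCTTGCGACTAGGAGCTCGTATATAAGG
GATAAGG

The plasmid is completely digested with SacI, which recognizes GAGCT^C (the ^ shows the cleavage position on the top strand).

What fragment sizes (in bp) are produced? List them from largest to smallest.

SacI sites (GAGCTC) start at positions 48, 73, 80, 127, 235.
SacI cuts after base 5 of each site (before the last base), so after positions 52, 77, 84, 131, 239.
Circular molecule, 5 cuts → 5 fragments:
  53–77 → 25 bp
  78–84 → 7 bp
  85–131 → 47 bp
  132–239 → 108 bp
  240–257 then 1–52 → 18 + 52 = 70 bp
Sorted largest to smallest: 108, 70, 47, 25, 7 bp.

108, 70, 47, 25, 7 bp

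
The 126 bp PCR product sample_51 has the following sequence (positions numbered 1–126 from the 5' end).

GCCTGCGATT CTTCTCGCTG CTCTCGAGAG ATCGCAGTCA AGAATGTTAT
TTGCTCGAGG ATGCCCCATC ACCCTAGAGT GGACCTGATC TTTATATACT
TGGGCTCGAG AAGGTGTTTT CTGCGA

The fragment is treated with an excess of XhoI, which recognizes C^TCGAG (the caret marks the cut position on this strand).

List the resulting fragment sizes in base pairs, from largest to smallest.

51, 31, 23, 21 bp

XhoI sites (CTCGAG) start at positions 23, 54, 105.
XhoI cuts after the first base of each site, so after positions 23, 54, 105.
Linear molecule, 3 cuts → 4 fragments:
  1–23 → 23 bp
  24–54 → 31 bp
  55–105 → 51 bp
  106–126 → 21 bp
Sorted largest to smallest: 51, 31, 23, 21 bp.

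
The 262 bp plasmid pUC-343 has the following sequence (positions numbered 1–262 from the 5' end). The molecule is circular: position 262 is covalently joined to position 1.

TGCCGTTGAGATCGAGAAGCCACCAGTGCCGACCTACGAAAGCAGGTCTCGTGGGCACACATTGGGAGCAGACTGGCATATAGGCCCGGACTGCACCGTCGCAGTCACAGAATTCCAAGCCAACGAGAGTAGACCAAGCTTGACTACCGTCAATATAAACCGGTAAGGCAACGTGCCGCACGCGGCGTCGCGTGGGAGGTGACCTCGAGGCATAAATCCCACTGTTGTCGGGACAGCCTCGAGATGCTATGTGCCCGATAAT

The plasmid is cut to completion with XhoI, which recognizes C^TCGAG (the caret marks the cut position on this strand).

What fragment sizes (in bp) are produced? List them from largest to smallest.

XhoI sites (CTCGAG) start at positions 204, 238.
XhoI cuts after the first base of each site, so after positions 204, 238.
Circular molecule, 2 cuts → 2 fragments:
  205–238 → 34 bp
  239–262 then 1–204 → 24 + 204 = 228 bp
Sorted largest to smallest: 228, 34 bp.

228, 34 bp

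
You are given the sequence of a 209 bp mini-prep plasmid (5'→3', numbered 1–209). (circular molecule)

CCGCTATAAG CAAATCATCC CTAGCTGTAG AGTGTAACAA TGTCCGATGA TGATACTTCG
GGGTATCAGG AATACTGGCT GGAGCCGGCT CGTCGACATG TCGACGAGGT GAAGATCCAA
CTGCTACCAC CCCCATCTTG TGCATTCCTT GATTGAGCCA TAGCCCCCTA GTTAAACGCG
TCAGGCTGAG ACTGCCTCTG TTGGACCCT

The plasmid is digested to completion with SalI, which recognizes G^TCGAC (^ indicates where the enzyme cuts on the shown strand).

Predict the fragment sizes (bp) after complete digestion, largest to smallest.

SalI sites (GTCGAC) start at positions 92, 100.
SalI cuts after the first base of each site, so after positions 92, 100.
Circular molecule, 2 cuts → 2 fragments:
  93–100 → 8 bp
  101–209 then 1–92 → 109 + 92 = 201 bp
Sorted largest to smallest: 201, 8 bp.

201, 8 bp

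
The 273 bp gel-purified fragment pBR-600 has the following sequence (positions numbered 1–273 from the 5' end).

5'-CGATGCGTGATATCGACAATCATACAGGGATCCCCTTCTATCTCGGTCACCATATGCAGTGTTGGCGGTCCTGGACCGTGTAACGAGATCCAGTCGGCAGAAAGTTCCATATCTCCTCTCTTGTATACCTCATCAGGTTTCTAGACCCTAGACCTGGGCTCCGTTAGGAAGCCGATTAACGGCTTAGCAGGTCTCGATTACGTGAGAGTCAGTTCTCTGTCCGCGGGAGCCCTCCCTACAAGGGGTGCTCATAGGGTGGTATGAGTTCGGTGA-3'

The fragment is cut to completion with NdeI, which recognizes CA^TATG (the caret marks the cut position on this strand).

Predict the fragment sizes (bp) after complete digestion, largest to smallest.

The NdeI site (CATATG) starts at position 51.
NdeI cuts after base 2 of each site, so after position 52.
Linear molecule, 1 cut → 2 fragments:
  1–52 → 52 bp
  53–273 → 221 bp
Sorted largest to smallest: 221, 52 bp.

221, 52 bp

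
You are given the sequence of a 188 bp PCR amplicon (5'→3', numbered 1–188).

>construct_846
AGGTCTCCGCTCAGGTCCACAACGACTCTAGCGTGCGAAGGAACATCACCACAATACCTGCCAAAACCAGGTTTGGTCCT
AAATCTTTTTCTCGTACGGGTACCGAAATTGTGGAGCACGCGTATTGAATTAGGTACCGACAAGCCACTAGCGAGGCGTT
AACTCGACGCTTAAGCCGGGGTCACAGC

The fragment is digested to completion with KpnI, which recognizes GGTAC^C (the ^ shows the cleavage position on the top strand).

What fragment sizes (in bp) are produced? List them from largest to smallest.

KpnI sites (GGTACC) start at positions 99, 133.
KpnI cuts after base 5 of each site (before the last base), so after positions 103, 137.
Linear molecule, 2 cuts → 3 fragments:
  1–103 → 103 bp
  104–137 → 34 bp
  138–188 → 51 bp
Sorted largest to smallest: 103, 51, 34 bp.

103, 51, 34 bp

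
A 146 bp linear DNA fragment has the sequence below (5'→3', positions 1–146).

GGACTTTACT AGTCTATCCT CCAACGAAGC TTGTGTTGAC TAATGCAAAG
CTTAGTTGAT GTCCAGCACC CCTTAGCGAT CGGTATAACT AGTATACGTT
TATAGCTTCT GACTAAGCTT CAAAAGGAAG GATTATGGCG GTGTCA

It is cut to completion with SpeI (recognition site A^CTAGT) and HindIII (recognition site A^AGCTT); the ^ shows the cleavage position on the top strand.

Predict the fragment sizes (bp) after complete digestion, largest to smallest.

40, 31, 27, 21, 19, 8 bp

SpeI sites (ACTAGT) start at positions 8, 88.
SpeI cuts after the first base of each site, so after positions 8, 88.
HindIII sites (AAGCTT) start at positions 27, 48, 115.
HindIII cuts after the first base of each site, so after positions 27, 48, 115.
Combined cut positions: 8, 27, 48, 88, 115.
Linear molecule, 5 cuts → 6 fragments:
  1–8 → 8 bp
  9–27 → 19 bp
  28–48 → 21 bp
  49–88 → 40 bp
  89–115 → 27 bp
  116–146 → 31 bp
Sorted largest to smallest: 40, 31, 27, 21, 19, 8 bp.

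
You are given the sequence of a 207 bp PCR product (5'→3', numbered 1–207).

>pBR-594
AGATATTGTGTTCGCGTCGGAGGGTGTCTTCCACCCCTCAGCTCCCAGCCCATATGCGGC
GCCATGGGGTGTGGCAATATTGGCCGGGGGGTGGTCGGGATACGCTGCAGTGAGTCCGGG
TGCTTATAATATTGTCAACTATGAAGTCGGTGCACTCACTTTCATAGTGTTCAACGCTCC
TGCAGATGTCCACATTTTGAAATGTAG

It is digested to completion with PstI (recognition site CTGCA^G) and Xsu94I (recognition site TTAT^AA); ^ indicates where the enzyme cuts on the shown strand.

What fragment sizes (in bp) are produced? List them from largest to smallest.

PstI sites (CTGCAG) start at positions 105, 180.
PstI cuts after base 5 of each site (before the last base), so after positions 109, 184.
The Xsu94I site (TTATAA) starts at position 124.
Xsu94I cuts after base 4 of each site, so after position 127.
Combined cut positions: 109, 127, 184.
Linear molecule, 3 cuts → 4 fragments:
  1–109 → 109 bp
  110–127 → 18 bp
  128–184 → 57 bp
  185–207 → 23 bp
Sorted largest to smallest: 109, 57, 23, 18 bp.

109, 57, 23, 18 bp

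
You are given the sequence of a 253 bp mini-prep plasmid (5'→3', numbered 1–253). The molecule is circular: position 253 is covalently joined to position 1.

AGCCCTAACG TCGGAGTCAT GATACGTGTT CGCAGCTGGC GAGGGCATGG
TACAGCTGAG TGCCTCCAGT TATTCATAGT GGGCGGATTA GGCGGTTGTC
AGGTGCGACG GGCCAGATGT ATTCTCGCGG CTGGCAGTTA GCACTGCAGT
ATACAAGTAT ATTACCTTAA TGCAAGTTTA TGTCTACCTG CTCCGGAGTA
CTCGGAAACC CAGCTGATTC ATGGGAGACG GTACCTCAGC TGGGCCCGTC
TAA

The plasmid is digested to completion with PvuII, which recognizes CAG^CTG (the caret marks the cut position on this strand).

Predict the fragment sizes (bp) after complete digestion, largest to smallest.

158, 49, 26, 20 bp

PvuII sites (CAGCTG) start at positions 33, 53, 211, 237.
PvuII cuts after base 3 of each site, so after positions 35, 55, 213, 239.
Circular molecule, 4 cuts → 4 fragments:
  36–55 → 20 bp
  56–213 → 158 bp
  214–239 → 26 bp
  240–253 then 1–35 → 14 + 35 = 49 bp
Sorted largest to smallest: 158, 49, 26, 20 bp.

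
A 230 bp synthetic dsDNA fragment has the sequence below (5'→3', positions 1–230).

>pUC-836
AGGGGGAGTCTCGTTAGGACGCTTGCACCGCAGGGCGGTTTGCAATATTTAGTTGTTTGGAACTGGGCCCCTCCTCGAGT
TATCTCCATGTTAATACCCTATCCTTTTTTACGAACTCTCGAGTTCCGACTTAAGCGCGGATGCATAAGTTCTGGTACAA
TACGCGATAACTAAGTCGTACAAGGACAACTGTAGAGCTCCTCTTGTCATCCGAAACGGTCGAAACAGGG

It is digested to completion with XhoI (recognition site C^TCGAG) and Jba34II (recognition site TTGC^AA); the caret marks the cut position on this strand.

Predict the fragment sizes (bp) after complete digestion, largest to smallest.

112, 44, 43, 31 bp

XhoI sites (CTCGAG) start at positions 74, 118.
XhoI cuts after the first base of each site, so after positions 74, 118.
The Jba34II site (TTGCAA) starts at position 40.
Jba34II cuts after base 4 of each site, so after position 43.
Combined cut positions: 43, 74, 118.
Linear molecule, 3 cuts → 4 fragments:
  1–43 → 43 bp
  44–74 → 31 bp
  75–118 → 44 bp
  119–230 → 112 bp
Sorted largest to smallest: 112, 44, 43, 31 bp.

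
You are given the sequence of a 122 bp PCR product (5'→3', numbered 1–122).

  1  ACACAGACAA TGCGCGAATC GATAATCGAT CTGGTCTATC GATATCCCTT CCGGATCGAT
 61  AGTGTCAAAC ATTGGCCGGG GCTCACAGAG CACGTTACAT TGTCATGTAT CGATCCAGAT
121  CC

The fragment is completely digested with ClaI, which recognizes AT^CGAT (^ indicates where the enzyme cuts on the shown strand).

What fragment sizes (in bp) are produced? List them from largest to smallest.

ClaI sites (ATCGAT) start at positions 18, 25, 38, 55, 109.
ClaI cuts after base 2 of each site, so after positions 19, 26, 39, 56, 110.
Linear molecule, 5 cuts → 6 fragments:
  1–19 → 19 bp
  20–26 → 7 bp
  27–39 → 13 bp
  40–56 → 17 bp
  57–110 → 54 bp
  111–122 → 12 bp
Sorted largest to smallest: 54, 19, 17, 13, 12, 7 bp.

54, 19, 17, 13, 12, 7 bp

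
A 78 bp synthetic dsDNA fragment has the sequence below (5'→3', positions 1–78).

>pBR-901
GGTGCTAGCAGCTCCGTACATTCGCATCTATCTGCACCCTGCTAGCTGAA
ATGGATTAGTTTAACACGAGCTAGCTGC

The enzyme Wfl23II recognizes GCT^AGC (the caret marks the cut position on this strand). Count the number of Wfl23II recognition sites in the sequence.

3

GCTAGC occurs starting at positions 4, 41, 70.
Wfl23II cuts at 3 sites.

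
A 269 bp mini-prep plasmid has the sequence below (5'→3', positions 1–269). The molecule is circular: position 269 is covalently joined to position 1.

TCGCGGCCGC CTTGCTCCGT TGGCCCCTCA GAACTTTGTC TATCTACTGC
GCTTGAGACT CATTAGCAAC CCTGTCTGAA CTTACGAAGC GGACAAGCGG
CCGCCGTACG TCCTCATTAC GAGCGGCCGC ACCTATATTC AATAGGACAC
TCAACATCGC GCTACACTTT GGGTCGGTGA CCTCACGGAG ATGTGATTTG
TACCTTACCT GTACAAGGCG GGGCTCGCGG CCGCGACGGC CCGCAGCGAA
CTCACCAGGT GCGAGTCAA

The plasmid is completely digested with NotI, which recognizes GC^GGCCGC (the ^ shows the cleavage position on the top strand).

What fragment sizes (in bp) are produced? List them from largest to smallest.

104, 94, 45, 26 bp

NotI sites (GCGGCCGC) start at positions 3, 97, 123, 227.
NotI cuts after base 2 of each site, so after positions 4, 98, 124, 228.
Circular molecule, 4 cuts → 4 fragments:
  5–98 → 94 bp
  99–124 → 26 bp
  125–228 → 104 bp
  229–269 then 1–4 → 41 + 4 = 45 bp
Sorted largest to smallest: 104, 94, 45, 26 bp.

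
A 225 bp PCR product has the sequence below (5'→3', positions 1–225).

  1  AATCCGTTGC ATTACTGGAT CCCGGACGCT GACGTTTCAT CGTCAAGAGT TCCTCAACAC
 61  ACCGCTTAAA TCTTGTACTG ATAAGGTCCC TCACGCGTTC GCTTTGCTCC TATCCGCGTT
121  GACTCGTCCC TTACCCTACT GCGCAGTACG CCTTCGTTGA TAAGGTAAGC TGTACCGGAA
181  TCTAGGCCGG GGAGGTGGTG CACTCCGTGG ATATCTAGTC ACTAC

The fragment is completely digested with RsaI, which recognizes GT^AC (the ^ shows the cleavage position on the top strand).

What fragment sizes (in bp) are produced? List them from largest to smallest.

76, 71, 52, 26 bp

RsaI sites (GTAC) start at positions 75, 146, 172.
RsaI cuts after base 2 of each site, so after positions 76, 147, 173.
Linear molecule, 3 cuts → 4 fragments:
  1–76 → 76 bp
  77–147 → 71 bp
  148–173 → 26 bp
  174–225 → 52 bp
Sorted largest to smallest: 76, 71, 52, 26 bp.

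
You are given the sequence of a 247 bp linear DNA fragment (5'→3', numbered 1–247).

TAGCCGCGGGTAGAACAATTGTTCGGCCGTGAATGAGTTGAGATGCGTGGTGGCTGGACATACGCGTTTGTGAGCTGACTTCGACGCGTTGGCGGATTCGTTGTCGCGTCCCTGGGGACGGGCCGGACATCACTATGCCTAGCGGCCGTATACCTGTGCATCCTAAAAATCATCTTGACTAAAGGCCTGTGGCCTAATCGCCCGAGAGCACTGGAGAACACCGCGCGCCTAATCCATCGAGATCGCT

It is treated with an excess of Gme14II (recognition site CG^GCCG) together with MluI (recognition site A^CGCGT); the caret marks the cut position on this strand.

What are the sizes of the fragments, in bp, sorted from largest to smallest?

103, 60, 37, 25, 22 bp

Gme14II sites (CGGCCG) start at positions 24, 143.
Gme14II cuts after base 2 of each site, so after positions 25, 144.
MluI sites (ACGCGT) start at positions 62, 84.
MluI cuts after the first base of each site, so after positions 62, 84.
Combined cut positions: 25, 62, 84, 144.
Linear molecule, 4 cuts → 5 fragments:
  1–25 → 25 bp
  26–62 → 37 bp
  63–84 → 22 bp
  85–144 → 60 bp
  145–247 → 103 bp
Sorted largest to smallest: 103, 60, 37, 25, 22 bp.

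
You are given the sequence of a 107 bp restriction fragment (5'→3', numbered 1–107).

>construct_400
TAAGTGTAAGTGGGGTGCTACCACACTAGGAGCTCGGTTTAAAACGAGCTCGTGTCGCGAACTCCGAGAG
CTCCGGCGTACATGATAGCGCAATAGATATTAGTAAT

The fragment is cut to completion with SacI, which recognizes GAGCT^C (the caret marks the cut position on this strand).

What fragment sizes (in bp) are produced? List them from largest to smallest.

SacI sites (GAGCTC) start at positions 30, 46, 68.
SacI cuts after base 5 of each site (before the last base), so after positions 34, 50, 72.
Linear molecule, 3 cuts → 4 fragments:
  1–34 → 34 bp
  35–50 → 16 bp
  51–72 → 22 bp
  73–107 → 35 bp
Sorted largest to smallest: 35, 34, 22, 16 bp.

35, 34, 22, 16 bp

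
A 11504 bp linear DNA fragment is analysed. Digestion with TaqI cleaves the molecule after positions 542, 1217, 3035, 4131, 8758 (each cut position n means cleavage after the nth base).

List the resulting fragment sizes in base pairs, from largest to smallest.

Linear molecule, 5 cuts → 6 fragments:
  542 − 0 = 542 bp
  1217 − 542 = 675 bp
  3035 − 1217 = 1818 bp
  4131 − 3035 = 1096 bp
  8758 − 4131 = 4627 bp
  11504 − 8758 = 2746 bp
Sorted largest to smallest: 4627, 2746, 1818, 1096, 675, 542 bp.

4627, 2746, 1818, 1096, 675, 542 bp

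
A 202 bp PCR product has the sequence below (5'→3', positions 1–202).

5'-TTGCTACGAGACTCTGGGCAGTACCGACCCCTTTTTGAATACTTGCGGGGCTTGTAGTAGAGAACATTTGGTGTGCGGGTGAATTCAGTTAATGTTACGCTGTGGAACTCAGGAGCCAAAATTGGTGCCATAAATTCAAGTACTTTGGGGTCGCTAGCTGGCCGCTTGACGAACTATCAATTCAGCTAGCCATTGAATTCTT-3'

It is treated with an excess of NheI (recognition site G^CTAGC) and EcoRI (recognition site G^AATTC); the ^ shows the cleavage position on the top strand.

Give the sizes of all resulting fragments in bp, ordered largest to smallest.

81, 72, 32, 10, 7 bp

NheI sites (GCTAGC) start at positions 153, 185.
NheI cuts after the first base of each site, so after positions 153, 185.
EcoRI sites (GAATTC) start at positions 81, 195.
EcoRI cuts after the first base of each site, so after positions 81, 195.
Combined cut positions: 81, 153, 185, 195.
Linear molecule, 4 cuts → 5 fragments:
  1–81 → 81 bp
  82–153 → 72 bp
  154–185 → 32 bp
  186–195 → 10 bp
  196–202 → 7 bp
Sorted largest to smallest: 81, 72, 32, 10, 7 bp.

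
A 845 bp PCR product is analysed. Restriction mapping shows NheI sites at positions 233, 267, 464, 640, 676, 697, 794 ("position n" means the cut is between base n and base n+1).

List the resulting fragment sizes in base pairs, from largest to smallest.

Linear molecule, 7 cuts → 8 fragments:
  233 − 0 = 233 bp
  267 − 233 = 34 bp
  464 − 267 = 197 bp
  640 − 464 = 176 bp
  676 − 640 = 36 bp
  697 − 676 = 21 bp
  794 − 697 = 97 bp
  845 − 794 = 51 bp
Sorted largest to smallest: 233, 197, 176, 97, 51, 36, 34, 21 bp.

233, 197, 176, 97, 51, 36, 34, 21 bp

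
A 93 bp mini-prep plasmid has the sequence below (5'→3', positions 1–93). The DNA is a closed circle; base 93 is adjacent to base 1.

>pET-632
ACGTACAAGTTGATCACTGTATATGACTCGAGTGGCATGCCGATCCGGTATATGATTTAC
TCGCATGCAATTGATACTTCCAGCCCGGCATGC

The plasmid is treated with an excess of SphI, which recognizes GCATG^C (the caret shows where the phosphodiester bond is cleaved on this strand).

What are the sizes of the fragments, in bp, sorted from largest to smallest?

40, 28, 25 bp

SphI sites (GCATGC) start at positions 35, 63, 88.
SphI cuts after base 5 of each site (before the last base), so after positions 39, 67, 92.
Circular molecule, 3 cuts → 3 fragments:
  40–67 → 28 bp
  68–92 → 25 bp
  93–93 then 1–39 → 1 + 39 = 40 bp
Sorted largest to smallest: 40, 28, 25 bp.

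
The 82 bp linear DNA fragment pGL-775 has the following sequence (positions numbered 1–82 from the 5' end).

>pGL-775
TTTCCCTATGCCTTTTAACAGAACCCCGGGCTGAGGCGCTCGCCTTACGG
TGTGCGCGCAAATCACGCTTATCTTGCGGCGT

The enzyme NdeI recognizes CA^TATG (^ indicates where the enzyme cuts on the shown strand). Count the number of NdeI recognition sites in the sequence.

No occurrence of CATATG is present in the sequence.
NdeI does not cut: 0 sites.

0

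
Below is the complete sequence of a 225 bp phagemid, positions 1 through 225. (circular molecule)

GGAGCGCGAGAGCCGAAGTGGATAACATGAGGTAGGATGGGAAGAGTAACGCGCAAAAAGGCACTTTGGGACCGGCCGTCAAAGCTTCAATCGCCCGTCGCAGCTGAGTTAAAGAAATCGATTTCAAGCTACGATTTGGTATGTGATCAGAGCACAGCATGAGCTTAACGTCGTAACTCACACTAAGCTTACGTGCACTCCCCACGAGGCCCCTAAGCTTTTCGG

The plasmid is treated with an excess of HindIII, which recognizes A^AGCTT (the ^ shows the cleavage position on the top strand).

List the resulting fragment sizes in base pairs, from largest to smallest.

HindIII sites (AAGCTT) start at positions 82, 185, 215.
HindIII cuts after the first base of each site, so after positions 82, 185, 215.
Circular molecule, 3 cuts → 3 fragments:
  83–185 → 103 bp
  186–215 → 30 bp
  216–225 then 1–82 → 10 + 82 = 92 bp
Sorted largest to smallest: 103, 92, 30 bp.

103, 92, 30 bp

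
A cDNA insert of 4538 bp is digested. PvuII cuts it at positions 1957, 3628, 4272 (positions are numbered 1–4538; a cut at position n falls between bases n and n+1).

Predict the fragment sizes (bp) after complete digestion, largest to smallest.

Linear molecule, 3 cuts → 4 fragments:
  1957 − 0 = 1957 bp
  3628 − 1957 = 1671 bp
  4272 − 3628 = 644 bp
  4538 − 4272 = 266 bp
Sorted largest to smallest: 1957, 1671, 644, 266 bp.

1957, 1671, 644, 266 bp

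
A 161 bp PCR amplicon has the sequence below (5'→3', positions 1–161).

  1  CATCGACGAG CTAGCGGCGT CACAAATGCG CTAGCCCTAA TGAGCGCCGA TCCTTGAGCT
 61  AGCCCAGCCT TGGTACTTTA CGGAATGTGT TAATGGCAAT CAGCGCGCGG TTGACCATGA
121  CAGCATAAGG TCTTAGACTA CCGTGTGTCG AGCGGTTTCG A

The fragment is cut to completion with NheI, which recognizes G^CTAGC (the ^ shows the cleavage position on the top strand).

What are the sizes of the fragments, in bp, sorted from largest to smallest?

NheI sites (GCTAGC) start at positions 10, 30, 58.
NheI cuts after the first base of each site, so after positions 10, 30, 58.
Linear molecule, 3 cuts → 4 fragments:
  1–10 → 10 bp
  11–30 → 20 bp
  31–58 → 28 bp
  59–161 → 103 bp
Sorted largest to smallest: 103, 28, 20, 10 bp.

103, 28, 20, 10 bp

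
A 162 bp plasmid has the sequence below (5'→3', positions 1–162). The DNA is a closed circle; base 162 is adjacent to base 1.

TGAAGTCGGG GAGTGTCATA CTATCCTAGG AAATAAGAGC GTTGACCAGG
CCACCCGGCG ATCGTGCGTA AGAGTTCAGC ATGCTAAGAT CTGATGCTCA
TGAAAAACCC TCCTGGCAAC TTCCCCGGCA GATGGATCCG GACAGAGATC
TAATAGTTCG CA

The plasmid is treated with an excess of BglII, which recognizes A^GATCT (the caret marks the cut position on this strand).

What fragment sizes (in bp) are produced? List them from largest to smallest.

BglII sites (AGATCT) start at positions 87, 146.
BglII cuts after the first base of each site, so after positions 87, 146.
Circular molecule, 2 cuts → 2 fragments:
  88–146 → 59 bp
  147–162 then 1–87 → 16 + 87 = 103 bp
Sorted largest to smallest: 103, 59 bp.

103, 59 bp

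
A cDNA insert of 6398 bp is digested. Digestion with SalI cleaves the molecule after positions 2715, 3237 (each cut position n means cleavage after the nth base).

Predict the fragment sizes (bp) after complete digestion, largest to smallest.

Linear molecule, 2 cuts → 3 fragments:
  2715 − 0 = 2715 bp
  3237 − 2715 = 522 bp
  6398 − 3237 = 3161 bp
Sorted largest to smallest: 3161, 2715, 522 bp.

3161, 2715, 522 bp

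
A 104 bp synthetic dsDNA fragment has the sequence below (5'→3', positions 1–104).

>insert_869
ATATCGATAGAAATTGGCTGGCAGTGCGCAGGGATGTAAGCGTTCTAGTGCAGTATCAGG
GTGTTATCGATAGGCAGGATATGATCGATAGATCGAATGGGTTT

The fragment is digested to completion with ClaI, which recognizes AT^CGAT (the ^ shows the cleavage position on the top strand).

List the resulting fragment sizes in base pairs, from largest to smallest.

63, 19, 18, 4 bp

ClaI sites (ATCGAT) start at positions 3, 66, 84.
ClaI cuts after base 2 of each site, so after positions 4, 67, 85.
Linear molecule, 3 cuts → 4 fragments:
  1–4 → 4 bp
  5–67 → 63 bp
  68–85 → 18 bp
  86–104 → 19 bp
Sorted largest to smallest: 63, 19, 18, 4 bp.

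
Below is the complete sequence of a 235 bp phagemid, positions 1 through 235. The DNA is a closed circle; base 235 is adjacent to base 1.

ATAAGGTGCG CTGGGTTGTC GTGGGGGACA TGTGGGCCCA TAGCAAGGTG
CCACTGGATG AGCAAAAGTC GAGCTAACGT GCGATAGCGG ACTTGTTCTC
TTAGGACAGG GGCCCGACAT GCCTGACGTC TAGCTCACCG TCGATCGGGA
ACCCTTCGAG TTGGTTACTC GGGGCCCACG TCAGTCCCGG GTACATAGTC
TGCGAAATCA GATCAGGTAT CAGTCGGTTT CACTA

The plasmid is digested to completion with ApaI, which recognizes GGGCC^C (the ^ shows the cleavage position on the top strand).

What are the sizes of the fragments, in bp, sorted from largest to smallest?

97, 76, 62 bp

ApaI sites (GGGCCC) start at positions 34, 110, 172.
ApaI cuts after base 5 of each site (before the last base), so after positions 38, 114, 176.
Circular molecule, 3 cuts → 3 fragments:
  39–114 → 76 bp
  115–176 → 62 bp
  177–235 then 1–38 → 59 + 38 = 97 bp
Sorted largest to smallest: 97, 76, 62 bp.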